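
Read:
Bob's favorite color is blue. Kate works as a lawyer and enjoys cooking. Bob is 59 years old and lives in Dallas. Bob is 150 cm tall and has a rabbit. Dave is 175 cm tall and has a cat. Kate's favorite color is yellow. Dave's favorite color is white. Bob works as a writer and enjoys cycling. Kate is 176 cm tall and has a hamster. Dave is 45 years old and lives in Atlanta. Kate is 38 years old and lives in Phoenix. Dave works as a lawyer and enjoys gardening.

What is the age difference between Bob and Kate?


|59 - 38| = 21

21


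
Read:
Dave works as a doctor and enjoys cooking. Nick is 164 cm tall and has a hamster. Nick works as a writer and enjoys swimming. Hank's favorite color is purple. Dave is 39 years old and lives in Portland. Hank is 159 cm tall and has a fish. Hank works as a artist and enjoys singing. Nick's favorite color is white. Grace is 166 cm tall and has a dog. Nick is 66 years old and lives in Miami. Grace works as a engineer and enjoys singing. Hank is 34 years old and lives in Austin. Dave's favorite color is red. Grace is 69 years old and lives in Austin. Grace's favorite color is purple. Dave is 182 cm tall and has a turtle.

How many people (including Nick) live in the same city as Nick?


Nick lives in Miami. Count = 1

1


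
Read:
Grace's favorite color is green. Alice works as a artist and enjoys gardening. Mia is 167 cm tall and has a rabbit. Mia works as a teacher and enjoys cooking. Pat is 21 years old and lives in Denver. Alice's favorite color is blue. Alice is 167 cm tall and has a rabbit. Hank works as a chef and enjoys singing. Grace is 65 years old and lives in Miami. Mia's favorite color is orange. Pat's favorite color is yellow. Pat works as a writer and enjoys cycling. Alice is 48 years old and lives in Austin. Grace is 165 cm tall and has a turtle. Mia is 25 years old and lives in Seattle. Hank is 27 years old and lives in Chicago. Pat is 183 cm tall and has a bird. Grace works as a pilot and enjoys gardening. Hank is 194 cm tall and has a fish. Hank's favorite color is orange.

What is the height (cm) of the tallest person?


Tallest: Hank at 194 cm

194


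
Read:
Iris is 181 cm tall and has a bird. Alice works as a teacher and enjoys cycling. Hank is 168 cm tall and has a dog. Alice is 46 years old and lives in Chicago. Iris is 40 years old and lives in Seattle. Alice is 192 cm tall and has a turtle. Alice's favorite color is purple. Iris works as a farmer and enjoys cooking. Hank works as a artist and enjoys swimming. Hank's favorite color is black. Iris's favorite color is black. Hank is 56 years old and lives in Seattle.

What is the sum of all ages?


46+56+40 = 142

142


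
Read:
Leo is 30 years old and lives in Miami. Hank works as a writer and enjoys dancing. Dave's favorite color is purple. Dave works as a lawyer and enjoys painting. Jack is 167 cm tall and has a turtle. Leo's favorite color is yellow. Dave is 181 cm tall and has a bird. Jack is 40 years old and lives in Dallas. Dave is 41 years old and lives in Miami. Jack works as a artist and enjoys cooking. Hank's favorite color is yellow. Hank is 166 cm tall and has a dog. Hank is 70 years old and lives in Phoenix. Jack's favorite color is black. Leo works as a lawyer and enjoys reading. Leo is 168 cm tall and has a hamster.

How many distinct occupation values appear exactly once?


Unique occupation values: 2

2


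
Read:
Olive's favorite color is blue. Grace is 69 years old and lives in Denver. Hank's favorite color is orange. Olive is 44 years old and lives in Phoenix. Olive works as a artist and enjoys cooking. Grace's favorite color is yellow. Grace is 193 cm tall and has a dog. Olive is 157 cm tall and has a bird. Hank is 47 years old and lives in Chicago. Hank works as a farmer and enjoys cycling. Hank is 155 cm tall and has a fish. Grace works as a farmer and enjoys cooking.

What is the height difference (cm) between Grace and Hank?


|193 - 155| = 38

38


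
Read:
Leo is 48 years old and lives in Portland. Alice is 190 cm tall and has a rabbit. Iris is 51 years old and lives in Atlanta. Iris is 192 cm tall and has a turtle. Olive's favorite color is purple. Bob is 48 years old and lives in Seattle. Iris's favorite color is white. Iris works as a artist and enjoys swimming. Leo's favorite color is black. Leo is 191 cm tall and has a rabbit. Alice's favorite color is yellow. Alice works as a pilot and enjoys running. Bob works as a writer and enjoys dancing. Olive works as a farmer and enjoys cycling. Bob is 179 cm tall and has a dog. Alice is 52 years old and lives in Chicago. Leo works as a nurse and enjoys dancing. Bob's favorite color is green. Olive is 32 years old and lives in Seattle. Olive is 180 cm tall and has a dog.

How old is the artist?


The artist is Iris, age 51

51


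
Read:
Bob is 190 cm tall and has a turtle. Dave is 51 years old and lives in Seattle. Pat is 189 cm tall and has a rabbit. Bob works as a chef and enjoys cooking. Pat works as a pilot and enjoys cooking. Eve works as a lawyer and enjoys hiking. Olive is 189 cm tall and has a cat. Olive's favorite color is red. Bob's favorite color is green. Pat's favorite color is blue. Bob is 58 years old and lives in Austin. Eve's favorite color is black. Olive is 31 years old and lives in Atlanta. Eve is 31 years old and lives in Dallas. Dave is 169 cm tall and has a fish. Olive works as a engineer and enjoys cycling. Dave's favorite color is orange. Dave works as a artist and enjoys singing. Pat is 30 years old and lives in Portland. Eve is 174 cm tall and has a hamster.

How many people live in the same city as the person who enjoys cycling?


Person with hobby cycling is Olive, city Atlanta. Count = 1

1


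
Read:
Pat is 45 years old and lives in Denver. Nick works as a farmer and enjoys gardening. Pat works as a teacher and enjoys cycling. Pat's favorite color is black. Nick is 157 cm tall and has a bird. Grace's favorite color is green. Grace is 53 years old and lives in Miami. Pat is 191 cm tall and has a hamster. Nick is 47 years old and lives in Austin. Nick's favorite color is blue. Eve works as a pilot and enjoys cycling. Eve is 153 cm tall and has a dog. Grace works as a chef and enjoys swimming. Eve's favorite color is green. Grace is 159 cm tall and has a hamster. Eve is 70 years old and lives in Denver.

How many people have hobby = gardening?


Count: 1

1


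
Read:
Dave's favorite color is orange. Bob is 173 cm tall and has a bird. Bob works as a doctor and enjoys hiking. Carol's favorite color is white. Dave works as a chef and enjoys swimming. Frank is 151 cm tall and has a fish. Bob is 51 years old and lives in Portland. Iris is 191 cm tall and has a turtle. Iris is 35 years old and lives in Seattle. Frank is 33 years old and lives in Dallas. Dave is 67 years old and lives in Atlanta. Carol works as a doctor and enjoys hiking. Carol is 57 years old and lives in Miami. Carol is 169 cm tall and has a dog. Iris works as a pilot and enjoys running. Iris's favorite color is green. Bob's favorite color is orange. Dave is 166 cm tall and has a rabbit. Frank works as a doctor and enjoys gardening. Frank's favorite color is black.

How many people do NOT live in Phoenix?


Not in Phoenix: 5

5


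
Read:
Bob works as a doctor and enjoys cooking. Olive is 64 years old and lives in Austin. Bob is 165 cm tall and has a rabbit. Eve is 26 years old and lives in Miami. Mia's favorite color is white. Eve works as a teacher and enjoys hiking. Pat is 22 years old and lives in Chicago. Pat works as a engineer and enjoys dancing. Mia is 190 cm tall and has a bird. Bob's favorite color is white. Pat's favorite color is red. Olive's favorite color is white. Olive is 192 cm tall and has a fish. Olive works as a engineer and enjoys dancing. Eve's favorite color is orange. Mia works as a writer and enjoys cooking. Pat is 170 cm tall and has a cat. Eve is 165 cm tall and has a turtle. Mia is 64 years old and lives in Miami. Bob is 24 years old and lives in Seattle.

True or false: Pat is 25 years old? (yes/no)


Pat is actually 22. no

no


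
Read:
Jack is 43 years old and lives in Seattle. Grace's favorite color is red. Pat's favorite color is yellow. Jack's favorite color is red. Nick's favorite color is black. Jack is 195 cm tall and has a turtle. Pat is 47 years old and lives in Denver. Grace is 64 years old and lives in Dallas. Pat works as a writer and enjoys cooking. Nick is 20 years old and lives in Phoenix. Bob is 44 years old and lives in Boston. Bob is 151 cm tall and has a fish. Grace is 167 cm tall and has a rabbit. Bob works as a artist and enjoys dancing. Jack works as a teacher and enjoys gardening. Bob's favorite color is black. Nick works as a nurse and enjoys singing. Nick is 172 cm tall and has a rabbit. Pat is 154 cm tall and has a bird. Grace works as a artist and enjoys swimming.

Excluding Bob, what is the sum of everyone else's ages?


Sum (excluding Bob): 174

174


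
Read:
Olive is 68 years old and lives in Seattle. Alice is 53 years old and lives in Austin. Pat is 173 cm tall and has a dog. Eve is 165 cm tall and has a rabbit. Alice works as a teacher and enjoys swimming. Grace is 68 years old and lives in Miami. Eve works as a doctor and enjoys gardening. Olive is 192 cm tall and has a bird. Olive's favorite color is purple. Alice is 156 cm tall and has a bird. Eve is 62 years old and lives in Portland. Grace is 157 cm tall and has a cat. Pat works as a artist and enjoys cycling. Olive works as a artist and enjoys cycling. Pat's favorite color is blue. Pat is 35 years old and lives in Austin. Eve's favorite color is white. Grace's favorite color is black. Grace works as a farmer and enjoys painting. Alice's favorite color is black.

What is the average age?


Sum=286, n=5, avg=57.2

57.2


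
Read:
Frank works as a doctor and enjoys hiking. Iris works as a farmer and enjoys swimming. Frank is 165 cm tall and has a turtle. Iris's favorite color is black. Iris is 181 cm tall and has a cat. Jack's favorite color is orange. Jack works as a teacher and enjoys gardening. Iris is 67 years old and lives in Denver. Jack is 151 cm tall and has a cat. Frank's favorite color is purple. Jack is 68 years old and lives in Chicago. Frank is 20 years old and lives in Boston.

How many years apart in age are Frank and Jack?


20 vs 68, diff = 48

48


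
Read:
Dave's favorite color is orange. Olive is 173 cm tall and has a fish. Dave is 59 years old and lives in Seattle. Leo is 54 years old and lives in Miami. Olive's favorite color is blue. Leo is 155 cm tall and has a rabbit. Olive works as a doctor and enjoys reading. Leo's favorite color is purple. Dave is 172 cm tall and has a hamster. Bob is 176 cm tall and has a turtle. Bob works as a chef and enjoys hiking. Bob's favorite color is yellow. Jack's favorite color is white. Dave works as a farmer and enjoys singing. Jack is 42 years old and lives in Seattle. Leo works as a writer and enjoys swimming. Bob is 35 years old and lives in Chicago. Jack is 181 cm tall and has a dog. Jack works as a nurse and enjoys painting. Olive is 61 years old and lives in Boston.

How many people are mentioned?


People: Jack, Leo, Dave, Bob, Olive. Count = 5

5


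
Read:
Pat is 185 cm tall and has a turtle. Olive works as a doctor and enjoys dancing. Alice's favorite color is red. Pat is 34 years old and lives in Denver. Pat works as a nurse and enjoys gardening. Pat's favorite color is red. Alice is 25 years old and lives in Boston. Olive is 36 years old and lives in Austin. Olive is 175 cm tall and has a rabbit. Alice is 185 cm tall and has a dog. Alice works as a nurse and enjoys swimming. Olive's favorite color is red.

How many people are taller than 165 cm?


Taller than 165: 3

3


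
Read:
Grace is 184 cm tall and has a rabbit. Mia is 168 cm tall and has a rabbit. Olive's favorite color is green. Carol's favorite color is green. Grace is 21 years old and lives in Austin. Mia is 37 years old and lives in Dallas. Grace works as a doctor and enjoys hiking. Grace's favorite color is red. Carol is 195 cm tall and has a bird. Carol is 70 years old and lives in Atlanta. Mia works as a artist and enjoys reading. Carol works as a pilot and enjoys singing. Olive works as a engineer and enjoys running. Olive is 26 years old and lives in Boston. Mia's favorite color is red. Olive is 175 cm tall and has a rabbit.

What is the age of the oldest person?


Oldest: Carol at 70

70


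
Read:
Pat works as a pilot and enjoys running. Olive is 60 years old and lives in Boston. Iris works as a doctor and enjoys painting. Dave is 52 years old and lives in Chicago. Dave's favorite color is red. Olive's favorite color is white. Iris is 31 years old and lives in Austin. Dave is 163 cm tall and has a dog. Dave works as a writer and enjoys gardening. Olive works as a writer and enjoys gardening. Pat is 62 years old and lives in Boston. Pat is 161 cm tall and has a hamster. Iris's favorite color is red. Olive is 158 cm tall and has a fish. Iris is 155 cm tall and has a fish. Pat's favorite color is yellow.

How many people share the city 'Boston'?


Count: 2

2


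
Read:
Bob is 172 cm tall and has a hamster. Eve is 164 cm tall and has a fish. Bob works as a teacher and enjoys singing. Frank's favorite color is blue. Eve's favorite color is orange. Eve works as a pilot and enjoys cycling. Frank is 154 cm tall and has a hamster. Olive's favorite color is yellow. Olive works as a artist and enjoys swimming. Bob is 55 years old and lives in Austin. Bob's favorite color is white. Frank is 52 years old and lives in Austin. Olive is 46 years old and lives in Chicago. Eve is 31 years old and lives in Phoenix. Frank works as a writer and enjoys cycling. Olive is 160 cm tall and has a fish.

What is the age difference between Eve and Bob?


|31 - 55| = 24

24


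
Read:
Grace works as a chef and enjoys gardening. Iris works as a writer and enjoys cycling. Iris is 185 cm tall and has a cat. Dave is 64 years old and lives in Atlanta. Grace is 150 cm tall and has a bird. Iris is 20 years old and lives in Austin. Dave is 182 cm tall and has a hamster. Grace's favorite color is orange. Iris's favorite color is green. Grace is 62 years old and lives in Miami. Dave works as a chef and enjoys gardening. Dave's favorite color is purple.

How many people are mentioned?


People: Iris, Dave, Grace. Count = 3

3


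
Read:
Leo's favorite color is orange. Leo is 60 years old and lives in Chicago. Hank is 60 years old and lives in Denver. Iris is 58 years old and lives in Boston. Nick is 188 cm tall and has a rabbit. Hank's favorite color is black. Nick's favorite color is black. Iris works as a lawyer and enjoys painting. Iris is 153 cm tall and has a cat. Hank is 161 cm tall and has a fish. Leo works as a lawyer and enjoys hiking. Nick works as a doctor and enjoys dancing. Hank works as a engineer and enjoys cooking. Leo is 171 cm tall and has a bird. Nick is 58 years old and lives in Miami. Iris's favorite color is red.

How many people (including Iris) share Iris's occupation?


Iris is a lawyer. Count = 2

2


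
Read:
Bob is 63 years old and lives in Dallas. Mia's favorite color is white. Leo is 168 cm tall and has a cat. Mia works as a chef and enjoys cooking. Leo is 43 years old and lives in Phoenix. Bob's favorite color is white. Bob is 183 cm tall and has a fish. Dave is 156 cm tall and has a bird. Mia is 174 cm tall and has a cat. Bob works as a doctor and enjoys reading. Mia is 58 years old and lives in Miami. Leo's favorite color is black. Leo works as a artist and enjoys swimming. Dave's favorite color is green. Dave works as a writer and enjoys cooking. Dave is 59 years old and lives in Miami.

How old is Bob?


Bob is 63 years old

63


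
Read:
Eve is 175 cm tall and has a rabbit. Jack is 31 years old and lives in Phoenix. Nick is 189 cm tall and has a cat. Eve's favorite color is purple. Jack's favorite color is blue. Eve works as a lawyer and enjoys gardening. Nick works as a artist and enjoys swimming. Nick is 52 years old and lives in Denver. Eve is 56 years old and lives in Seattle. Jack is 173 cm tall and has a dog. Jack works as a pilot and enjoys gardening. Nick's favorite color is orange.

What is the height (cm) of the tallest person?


Tallest: Nick at 189 cm

189


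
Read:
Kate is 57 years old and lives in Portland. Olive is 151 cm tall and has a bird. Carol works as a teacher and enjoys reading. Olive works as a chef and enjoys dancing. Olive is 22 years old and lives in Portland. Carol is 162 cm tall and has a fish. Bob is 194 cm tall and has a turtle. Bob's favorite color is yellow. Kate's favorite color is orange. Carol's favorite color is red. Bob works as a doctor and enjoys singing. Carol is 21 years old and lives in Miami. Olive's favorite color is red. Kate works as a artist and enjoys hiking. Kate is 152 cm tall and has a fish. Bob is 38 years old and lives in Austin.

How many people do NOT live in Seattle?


Not in Seattle: 4

4


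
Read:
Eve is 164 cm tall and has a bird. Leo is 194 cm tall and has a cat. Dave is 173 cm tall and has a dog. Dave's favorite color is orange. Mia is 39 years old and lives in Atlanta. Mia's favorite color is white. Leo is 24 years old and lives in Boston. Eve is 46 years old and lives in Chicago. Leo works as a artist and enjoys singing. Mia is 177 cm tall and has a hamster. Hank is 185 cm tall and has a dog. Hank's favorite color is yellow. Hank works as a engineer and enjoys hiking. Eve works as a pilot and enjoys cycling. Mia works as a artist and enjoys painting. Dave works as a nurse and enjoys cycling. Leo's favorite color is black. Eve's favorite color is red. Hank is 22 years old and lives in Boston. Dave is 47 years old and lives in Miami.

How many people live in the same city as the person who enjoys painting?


Person with hobby painting is Mia, city Atlanta. Count = 1

1


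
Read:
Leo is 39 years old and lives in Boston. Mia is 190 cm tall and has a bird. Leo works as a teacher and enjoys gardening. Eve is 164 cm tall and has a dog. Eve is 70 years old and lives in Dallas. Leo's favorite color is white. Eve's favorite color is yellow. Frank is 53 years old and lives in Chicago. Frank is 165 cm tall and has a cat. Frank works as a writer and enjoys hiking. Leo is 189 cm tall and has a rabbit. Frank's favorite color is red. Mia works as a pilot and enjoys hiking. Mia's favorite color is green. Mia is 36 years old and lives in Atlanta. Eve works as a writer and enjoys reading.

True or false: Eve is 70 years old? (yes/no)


Eve is actually 70. yes

yes


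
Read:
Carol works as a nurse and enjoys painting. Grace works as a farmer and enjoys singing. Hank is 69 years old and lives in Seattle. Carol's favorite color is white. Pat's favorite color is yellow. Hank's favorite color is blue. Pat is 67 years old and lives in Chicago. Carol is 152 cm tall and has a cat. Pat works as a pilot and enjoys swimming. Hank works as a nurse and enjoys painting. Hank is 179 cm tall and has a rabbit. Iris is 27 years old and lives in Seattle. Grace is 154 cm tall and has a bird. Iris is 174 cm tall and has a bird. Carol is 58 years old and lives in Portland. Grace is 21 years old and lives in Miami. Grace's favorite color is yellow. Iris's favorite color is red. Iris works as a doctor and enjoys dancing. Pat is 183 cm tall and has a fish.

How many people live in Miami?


Count in Miami: 1

1


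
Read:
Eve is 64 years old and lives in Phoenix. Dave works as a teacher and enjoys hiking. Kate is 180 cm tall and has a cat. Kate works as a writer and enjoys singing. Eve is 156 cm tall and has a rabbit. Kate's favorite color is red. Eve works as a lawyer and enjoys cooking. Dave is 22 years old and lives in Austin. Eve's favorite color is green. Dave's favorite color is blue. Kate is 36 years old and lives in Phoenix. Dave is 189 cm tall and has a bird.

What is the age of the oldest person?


Oldest: Eve at 64

64


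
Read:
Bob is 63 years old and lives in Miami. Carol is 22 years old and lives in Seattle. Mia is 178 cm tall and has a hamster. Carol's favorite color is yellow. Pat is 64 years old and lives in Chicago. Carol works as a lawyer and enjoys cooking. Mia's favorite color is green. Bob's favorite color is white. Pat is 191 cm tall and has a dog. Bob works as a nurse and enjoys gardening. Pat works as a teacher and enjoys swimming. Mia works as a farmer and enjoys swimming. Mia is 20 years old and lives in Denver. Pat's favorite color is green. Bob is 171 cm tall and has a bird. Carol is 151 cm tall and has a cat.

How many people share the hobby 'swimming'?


Count: 2

2


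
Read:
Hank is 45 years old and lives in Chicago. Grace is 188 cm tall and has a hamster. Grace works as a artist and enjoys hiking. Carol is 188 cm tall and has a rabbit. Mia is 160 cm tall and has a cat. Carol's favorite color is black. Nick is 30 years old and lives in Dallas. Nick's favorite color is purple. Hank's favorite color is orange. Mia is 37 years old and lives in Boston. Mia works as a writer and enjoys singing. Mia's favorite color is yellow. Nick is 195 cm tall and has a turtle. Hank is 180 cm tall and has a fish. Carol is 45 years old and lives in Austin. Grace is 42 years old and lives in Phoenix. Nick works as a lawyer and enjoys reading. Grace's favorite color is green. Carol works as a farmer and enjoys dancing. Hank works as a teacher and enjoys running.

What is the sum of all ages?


45+37+42+45+30 = 199

199


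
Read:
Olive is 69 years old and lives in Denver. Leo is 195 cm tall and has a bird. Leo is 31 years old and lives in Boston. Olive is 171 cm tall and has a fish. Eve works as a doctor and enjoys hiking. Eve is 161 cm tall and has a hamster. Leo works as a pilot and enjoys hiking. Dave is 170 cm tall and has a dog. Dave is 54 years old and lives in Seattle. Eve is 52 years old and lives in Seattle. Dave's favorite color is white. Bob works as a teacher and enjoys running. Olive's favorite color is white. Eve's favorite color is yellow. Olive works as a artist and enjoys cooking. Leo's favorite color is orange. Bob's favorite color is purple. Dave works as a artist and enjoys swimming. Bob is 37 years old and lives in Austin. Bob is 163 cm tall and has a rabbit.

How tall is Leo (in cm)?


Leo is 195 cm tall

195


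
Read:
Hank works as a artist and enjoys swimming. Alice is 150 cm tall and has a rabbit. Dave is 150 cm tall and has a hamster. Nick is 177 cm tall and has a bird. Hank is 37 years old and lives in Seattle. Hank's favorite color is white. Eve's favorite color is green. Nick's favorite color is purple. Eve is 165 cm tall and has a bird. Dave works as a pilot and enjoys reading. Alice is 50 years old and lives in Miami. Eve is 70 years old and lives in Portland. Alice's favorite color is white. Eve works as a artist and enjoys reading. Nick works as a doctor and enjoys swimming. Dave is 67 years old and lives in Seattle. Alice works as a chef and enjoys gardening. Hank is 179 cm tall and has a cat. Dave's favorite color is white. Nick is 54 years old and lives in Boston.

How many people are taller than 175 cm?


Taller than 175: 2

2


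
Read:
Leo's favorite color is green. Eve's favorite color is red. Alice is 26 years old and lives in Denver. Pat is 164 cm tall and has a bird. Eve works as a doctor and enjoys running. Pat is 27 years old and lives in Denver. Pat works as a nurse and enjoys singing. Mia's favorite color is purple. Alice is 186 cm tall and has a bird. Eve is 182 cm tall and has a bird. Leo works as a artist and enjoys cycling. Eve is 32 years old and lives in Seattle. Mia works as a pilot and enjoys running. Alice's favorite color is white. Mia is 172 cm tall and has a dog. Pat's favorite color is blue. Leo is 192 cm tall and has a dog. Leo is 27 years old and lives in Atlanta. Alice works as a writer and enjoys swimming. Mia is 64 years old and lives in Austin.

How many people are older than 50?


Filter: 1

1


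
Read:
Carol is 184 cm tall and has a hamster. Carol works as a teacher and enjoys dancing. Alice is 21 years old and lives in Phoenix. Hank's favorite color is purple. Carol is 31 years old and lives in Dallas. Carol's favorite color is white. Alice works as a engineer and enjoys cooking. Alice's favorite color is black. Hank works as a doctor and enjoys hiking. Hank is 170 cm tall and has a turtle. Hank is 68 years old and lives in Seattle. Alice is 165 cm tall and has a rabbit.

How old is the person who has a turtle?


Person with turtle is Hank, age 68

68


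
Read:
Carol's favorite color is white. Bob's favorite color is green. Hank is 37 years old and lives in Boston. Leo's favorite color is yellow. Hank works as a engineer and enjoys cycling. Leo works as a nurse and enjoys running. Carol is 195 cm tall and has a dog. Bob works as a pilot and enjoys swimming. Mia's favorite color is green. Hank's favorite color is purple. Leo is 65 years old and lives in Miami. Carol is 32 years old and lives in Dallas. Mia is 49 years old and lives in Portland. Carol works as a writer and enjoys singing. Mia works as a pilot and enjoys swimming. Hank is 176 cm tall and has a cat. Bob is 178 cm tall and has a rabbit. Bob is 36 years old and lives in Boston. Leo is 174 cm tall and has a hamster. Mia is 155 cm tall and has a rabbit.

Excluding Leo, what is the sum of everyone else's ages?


Sum (excluding Leo): 154

154


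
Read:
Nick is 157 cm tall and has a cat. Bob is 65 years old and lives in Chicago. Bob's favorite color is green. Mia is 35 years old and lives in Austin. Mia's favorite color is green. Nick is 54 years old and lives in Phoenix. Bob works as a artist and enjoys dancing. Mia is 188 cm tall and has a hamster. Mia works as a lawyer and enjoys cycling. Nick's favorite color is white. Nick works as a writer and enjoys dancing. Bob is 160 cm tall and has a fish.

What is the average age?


Sum=154, n=3, avg=51.33

51.33


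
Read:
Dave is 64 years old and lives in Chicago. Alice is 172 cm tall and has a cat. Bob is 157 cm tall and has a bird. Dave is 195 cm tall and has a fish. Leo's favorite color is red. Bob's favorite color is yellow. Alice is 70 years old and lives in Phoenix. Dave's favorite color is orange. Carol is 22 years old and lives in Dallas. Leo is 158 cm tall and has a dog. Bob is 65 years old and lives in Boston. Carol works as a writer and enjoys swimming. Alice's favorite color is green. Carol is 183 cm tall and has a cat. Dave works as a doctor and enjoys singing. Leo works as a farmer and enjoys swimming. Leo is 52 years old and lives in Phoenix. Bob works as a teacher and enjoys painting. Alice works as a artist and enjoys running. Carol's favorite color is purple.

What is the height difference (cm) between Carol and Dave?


|183 - 195| = 12

12


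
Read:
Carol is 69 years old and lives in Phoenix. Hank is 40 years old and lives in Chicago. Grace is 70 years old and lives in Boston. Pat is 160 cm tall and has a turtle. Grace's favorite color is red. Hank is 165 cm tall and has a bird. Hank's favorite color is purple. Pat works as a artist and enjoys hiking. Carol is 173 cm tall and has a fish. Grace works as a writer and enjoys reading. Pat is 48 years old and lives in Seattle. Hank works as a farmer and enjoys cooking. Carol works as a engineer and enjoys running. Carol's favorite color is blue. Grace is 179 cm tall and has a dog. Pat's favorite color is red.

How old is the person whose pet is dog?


Person with pet=dog is Grace, age 70

70


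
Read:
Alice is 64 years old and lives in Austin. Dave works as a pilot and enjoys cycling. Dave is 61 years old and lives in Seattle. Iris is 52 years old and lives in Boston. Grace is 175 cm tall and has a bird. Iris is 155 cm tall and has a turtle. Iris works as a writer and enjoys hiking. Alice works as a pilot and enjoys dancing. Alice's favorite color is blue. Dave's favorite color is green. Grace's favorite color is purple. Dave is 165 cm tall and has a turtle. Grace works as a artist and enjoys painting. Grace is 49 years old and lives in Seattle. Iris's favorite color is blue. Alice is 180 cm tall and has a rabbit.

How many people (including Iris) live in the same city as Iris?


Iris lives in Boston. Count = 1

1


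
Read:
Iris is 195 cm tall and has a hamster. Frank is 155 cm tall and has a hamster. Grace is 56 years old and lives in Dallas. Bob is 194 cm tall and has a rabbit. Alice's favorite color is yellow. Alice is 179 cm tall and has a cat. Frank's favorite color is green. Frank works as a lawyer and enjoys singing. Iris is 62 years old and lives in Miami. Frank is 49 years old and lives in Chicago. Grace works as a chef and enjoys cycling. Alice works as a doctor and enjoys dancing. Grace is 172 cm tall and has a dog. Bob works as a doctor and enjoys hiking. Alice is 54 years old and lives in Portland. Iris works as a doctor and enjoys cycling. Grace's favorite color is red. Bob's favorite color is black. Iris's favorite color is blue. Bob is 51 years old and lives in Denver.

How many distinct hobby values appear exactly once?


Unique hobby values: 3

3


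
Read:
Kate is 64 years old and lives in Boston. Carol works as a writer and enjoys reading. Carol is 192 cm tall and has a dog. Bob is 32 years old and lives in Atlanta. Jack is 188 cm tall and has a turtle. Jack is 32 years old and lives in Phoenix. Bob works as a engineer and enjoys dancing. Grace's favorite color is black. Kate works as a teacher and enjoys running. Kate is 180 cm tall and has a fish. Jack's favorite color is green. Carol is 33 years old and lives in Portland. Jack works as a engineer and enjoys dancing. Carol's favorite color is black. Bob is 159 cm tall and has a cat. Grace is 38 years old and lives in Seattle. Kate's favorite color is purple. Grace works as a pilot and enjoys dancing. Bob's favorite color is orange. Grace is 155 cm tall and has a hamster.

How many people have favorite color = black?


Count: 2

2


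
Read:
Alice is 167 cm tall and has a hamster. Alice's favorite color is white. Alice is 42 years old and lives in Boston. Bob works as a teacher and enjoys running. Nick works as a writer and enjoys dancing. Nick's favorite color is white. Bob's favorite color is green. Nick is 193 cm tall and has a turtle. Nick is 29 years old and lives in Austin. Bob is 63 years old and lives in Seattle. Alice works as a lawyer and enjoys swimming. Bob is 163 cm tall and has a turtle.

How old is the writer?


The writer is Nick, age 29

29


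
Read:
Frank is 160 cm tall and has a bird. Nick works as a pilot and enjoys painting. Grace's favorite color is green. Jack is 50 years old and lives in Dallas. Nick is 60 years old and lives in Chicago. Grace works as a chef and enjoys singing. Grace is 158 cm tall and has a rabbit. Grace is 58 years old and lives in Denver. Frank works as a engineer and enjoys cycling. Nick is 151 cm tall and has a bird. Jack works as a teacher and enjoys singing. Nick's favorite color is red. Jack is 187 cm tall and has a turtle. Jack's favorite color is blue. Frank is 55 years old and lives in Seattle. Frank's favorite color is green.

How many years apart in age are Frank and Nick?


55 vs 60, diff = 5

5


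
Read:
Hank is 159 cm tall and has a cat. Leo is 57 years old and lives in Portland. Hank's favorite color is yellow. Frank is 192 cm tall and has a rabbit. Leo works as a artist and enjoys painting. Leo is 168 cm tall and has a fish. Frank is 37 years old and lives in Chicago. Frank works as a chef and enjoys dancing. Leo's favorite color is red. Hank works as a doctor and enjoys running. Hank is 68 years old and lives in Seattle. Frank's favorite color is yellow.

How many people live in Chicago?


Count in Chicago: 1

1


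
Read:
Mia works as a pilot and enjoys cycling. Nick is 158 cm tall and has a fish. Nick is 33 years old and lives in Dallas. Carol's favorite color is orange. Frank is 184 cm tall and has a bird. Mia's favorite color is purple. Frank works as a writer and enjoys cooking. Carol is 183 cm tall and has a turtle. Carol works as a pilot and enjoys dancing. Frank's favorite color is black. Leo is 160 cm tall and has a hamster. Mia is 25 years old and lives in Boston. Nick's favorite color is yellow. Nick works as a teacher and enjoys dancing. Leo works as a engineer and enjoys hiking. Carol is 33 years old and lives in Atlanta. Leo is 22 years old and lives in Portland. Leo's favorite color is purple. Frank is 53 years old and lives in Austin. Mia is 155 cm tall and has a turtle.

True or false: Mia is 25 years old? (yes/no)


Mia is actually 25. yes

yes


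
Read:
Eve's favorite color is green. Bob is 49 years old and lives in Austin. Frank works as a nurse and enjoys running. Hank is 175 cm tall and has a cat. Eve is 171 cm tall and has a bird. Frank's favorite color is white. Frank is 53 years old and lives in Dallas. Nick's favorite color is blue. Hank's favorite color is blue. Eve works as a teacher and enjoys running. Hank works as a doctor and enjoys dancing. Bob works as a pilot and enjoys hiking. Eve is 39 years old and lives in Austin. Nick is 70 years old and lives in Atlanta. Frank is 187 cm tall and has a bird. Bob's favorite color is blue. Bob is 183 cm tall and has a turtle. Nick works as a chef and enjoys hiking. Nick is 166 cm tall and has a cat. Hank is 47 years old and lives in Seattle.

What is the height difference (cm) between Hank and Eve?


|175 - 171| = 4

4


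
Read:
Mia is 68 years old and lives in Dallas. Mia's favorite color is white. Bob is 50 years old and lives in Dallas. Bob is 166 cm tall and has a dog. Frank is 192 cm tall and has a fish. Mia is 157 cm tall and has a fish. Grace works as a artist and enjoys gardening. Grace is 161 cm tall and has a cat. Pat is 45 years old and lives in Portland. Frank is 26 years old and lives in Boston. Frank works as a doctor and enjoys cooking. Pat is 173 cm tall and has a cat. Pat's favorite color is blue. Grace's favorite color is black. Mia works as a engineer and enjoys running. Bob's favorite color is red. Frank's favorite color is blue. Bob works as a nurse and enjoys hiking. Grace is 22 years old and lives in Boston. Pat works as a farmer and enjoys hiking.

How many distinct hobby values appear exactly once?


Unique hobby values: 3

3


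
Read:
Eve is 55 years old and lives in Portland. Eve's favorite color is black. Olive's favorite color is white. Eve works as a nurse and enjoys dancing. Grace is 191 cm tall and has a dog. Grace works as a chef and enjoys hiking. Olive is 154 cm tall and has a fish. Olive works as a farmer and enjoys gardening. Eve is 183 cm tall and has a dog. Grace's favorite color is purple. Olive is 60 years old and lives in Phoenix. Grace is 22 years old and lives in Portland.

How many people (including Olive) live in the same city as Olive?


Olive lives in Phoenix. Count = 1

1


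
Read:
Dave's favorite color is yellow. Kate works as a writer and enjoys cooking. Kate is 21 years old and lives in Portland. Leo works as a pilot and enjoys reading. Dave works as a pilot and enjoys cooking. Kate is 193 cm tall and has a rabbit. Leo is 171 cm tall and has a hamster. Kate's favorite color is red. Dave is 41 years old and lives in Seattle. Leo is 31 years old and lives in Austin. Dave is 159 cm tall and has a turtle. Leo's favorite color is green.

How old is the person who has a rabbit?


Person with rabbit is Kate, age 21

21


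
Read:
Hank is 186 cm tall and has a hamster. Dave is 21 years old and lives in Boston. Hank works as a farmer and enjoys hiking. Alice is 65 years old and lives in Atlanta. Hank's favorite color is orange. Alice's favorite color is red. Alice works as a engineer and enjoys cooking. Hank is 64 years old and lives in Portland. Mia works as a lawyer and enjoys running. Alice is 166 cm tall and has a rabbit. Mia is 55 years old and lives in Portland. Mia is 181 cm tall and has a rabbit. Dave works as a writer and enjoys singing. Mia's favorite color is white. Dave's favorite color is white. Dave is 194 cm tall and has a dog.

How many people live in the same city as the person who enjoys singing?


Person with hobby singing is Dave, city Boston. Count = 1

1


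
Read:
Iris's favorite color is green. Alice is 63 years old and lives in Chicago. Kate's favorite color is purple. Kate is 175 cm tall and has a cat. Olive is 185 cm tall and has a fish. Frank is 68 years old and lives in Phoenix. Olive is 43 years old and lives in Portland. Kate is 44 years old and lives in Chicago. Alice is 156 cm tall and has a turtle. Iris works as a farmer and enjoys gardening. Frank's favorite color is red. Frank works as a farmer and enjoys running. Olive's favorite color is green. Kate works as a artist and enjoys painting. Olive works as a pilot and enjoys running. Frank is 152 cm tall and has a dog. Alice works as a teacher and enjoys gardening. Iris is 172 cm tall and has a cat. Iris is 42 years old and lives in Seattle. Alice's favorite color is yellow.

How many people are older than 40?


Filter: 5

5


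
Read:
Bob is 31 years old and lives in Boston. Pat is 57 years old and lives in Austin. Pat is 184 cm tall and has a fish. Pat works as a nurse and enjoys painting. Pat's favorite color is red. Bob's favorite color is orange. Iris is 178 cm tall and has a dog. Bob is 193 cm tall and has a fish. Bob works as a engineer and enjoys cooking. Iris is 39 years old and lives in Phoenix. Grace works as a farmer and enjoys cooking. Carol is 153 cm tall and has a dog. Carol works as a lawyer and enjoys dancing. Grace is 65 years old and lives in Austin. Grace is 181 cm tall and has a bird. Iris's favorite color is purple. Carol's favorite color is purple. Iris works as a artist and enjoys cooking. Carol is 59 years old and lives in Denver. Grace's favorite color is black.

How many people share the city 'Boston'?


Count: 1

1


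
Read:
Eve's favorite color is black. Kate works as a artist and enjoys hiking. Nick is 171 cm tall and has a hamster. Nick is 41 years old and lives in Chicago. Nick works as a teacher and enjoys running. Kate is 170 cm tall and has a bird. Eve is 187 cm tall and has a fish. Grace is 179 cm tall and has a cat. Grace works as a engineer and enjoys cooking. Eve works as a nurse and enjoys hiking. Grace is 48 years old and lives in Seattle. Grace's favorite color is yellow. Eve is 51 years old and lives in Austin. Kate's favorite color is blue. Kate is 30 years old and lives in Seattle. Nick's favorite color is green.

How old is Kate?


Kate is 30 years old

30


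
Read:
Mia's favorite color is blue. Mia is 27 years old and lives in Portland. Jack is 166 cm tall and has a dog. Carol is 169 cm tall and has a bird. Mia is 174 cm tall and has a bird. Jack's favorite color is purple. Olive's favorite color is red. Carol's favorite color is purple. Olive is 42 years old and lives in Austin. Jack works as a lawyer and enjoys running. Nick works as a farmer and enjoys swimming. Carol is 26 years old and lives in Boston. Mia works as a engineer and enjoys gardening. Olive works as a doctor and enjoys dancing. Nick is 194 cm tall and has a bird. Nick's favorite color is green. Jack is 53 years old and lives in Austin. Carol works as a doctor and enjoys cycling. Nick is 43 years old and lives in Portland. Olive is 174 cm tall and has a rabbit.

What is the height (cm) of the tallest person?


Tallest: Nick at 194 cm

194


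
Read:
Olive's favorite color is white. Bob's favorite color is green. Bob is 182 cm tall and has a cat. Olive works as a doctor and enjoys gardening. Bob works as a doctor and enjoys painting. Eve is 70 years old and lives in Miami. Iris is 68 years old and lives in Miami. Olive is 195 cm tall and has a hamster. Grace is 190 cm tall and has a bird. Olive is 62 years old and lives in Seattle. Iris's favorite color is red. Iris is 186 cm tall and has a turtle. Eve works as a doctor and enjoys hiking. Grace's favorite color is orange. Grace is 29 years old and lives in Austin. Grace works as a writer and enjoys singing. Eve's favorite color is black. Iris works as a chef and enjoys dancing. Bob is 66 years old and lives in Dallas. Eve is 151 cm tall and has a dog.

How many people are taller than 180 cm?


Taller than 180: 4

4
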